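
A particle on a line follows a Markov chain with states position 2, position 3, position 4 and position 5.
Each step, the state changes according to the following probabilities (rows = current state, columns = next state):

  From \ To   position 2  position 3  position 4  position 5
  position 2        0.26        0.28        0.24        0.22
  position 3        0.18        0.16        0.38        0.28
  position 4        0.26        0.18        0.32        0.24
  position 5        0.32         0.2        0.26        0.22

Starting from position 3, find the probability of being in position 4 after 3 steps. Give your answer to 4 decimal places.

0.2967

Propagate the distribution vector 3 steps from position 3.
After 0 steps: (0.0000, 1.0000, 0.0000, 0.0000)
After 1 step: (0.1800, 0.1600, 0.3800, 0.2800)
After 2 steps: (0.2640, 0.2004, 0.2984, 0.2372)
After 3 steps: (0.2582, 0.2071, 0.2967, 0.2380)
P(in position 4 after 3 steps) = 0.2967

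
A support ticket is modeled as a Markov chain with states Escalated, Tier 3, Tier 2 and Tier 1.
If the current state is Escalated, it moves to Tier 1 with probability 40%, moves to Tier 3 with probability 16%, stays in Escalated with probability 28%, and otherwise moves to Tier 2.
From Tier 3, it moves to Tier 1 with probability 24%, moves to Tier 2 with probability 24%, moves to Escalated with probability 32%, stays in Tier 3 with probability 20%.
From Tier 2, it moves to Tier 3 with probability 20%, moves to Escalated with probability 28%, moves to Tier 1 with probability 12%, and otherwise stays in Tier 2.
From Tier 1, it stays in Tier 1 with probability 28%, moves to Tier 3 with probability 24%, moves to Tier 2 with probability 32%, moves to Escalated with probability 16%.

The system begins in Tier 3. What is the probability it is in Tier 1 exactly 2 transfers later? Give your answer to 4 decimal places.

0.2720

Propagate the distribution vector 2 transfers from Tier 3.
After 0 transfers: (0.0000, 1.0000, 0.0000, 0.0000)
After 1 transfer: (0.3200, 0.2000, 0.2400, 0.2400)
After 2 transfers: (0.2592, 0.1968, 0.2720, 0.2720)
P(in Tier 1 after 2 transfers) = 0.2720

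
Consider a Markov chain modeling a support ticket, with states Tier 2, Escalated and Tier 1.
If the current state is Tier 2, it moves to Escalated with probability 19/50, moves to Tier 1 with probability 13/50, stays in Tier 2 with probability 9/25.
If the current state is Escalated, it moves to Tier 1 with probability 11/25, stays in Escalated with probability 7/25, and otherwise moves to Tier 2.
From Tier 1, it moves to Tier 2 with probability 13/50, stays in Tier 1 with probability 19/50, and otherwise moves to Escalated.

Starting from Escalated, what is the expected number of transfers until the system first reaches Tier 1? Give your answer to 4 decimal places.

Let t(s) be the expected number of transfers to first reach Tier 1 from state s, with t(Tier 1) = 0. Conditioning on the first transfer:
t(Tier 2) = 1 + 0.36·t(Tier 2) + 0.38·t(Escalated)
t(Escalated) = 1 + 0.28·t(Tier 2) + 0.28·t(Escalated)
Solving: t(Tier 2) = 3.1038, t(Escalated) = 2.5959.
Expected transfers from Escalated to Tier 1: 2.5959.

2.5959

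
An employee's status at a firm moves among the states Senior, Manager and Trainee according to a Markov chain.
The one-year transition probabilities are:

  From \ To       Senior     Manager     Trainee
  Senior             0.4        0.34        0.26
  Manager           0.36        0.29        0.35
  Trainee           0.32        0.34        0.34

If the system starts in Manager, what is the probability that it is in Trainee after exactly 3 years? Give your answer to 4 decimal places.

0.3144

Propagate the distribution vector 3 years from Manager.
After 0 years: (0.0000, 1.0000, 0.0000)
After 1 year: (0.3600, 0.2900, 0.3500)
After 2 years: (0.3604, 0.3255, 0.3141)
After 3 years: (0.3619, 0.3237, 0.3144)
P(in Trainee after 3 years) = 0.3144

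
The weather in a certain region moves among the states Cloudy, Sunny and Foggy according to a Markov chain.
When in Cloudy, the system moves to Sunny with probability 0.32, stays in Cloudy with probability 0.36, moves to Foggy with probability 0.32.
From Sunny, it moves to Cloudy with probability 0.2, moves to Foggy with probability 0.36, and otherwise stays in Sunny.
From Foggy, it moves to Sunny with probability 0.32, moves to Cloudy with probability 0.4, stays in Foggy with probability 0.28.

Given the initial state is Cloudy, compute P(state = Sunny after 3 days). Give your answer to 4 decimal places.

Propagate the distribution vector 3 days from Cloudy.
After 0 days: (1.0000, 0.0000, 0.0000)
After 1 day: (0.3600, 0.3200, 0.3200)
After 2 days: (0.3216, 0.3584, 0.3200)
After 3 days: (0.3155, 0.3630, 0.3215)
P(in Sunny after 3 days) = 0.3630

0.3630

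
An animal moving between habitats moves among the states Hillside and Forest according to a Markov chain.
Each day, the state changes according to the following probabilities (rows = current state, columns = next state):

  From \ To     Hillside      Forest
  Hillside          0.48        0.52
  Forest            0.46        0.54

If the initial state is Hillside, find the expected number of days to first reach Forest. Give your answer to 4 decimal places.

1.9231

Let t(s) be the expected number of days to first reach Forest from state s, with t(Forest) = 0. Conditioning on the first day:
t(Hillside) = 1 + 0.48·t(Hillside)
Solving: t(Hillside) = 1.9231.
Expected days from Hillside to Forest: 1.9231.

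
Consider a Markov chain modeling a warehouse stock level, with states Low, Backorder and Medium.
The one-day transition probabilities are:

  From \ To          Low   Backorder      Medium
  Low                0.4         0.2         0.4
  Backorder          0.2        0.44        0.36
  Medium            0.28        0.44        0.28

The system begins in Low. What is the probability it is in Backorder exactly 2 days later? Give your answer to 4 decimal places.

0.3440

Sum over the intermediate state after 1 day:
P = P(Low→Low)·P(Low→Backorder) + P(Low→Backorder)·P(Backorder→Backorder) + P(Low→Medium)·P(Medium→Backorder)
  = 0.4×0.2 + 0.2×0.44 + 0.4×0.44
  = 0.0800 + 0.0880 + 0.1760 = 0.3440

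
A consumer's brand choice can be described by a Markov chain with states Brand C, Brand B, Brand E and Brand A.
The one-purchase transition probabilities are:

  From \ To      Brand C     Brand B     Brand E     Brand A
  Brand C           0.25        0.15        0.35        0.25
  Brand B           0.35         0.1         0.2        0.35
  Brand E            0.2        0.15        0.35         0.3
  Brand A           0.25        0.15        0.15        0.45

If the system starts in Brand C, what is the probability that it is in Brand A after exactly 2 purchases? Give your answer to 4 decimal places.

0.3325

Propagate the distribution vector 2 purchases from Brand C.
After 0 purchases: (1.0000, 0.0000, 0.0000, 0.0000)
After 1 purchase: (0.2500, 0.1500, 0.3500, 0.2500)
After 2 purchases: (0.2475, 0.1425, 0.2775, 0.3325)
P(in Brand A after 2 purchases) = 0.3325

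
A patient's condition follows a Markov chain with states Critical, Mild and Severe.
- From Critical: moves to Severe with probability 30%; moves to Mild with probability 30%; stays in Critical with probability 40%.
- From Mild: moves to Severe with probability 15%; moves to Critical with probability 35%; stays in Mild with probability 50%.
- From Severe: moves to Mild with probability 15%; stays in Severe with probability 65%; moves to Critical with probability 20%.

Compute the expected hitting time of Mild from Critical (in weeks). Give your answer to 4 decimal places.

4.3333

Let t(s) be the expected number of weeks to first reach Mild from state s, with t(Mild) = 0. Conditioning on the first week:
t(Critical) = 1 + 0.4·t(Critical) + 0.3·t(Severe)
t(Severe) = 1 + 0.2·t(Critical) + 0.65·t(Severe)
Solving: t(Critical) = 4.3333, t(Severe) = 5.3333.
Expected weeks from Critical to Mild: 4.3333.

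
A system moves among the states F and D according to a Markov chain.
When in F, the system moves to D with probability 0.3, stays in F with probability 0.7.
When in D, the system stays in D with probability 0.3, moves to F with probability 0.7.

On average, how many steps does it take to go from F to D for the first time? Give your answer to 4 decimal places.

3.3333

Let t(s) be the expected number of steps to first reach D from state s, with t(D) = 0. Conditioning on the first step:
t(F) = 1 + 0.7·t(F)
Solving: t(F) = 3.3333.
Expected steps from F to D: 3.3333.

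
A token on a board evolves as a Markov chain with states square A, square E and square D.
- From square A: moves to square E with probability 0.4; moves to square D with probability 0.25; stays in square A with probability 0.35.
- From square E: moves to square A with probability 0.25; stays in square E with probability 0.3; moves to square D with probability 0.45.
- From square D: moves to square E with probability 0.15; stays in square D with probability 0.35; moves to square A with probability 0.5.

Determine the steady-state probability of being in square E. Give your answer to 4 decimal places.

0.2861

Let the stationary distribution be π with π = πP and π_1 + π_2 + π_3 = 1.
π_1 = 0.35·π_1 + 0.25·π_2 + 0.5·π_3
π_2 = 0.4·π_1 + 0.3·π_2 + 0.15·π_3
Solving with the normalization constraint gives π = (0.3726, 0.2861, 0.3413).
So the stationary probability of square E is 0.2861.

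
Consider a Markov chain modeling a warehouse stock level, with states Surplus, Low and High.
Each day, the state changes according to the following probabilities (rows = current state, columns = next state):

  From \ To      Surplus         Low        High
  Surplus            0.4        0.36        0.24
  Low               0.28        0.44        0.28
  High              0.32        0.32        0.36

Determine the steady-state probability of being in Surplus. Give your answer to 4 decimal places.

0.3314

Let the stationary distribution be π with π = πP and π_1 + π_2 + π_3 = 1.
π_1 = 0.4·π_1 + 0.28·π_2 + 0.32·π_3
π_2 = 0.36·π_1 + 0.44·π_2 + 0.32·π_3
Solving with the normalization constraint gives π = (0.3314, 0.3787, 0.2899).
So the stationary probability of Surplus is 0.3314.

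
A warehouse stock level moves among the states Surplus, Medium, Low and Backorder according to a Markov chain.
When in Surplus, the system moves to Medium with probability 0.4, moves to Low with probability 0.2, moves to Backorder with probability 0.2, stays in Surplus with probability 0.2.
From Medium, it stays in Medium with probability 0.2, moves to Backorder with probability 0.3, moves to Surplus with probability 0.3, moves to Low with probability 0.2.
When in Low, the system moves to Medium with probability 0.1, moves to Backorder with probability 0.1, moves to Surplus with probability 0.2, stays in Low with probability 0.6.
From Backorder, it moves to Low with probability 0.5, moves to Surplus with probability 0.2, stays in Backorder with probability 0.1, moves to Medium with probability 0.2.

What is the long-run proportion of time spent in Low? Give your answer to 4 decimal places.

0.4146

Let the stationary distribution be π with π = πP and π_1 + π_2 + π_3 + π_4 = 1.
π_1 = 0.2·π_1 + 0.3·π_2 + 0.2·π_3 + 0.2·π_4
π_2 = 0.4·π_1 + 0.2·π_2 + 0.1·π_3 + 0.2·π_4
π_3 = 0.2·π_1 + 0.2·π_2 + 0.6·π_3 + 0.5·π_4
Solving with the normalization constraint gives π = (0.2203, 0.2026, 0.4146, 0.1625).
So the stationary probability of Low is 0.4146.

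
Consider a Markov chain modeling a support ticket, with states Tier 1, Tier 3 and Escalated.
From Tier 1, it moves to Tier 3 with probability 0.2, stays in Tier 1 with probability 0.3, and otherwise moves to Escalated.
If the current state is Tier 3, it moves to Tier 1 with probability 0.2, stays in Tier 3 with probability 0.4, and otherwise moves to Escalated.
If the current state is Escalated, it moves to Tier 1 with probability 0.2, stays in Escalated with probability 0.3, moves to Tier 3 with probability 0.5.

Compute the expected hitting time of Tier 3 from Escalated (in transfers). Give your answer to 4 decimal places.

Let t(s) be the expected number of transfers to first reach Tier 3 from state s, with t(Tier 3) = 0. Conditioning on the first transfer:
t(Tier 1) = 1 + 0.3·t(Tier 1) + 0.5·t(Escalated)
t(Escalated) = 1 + 0.2·t(Tier 1) + 0.3·t(Escalated)
Solving: t(Tier 1) = 3.0769, t(Escalated) = 2.3077.
Expected transfers from Escalated to Tier 3: 2.3077.

2.3077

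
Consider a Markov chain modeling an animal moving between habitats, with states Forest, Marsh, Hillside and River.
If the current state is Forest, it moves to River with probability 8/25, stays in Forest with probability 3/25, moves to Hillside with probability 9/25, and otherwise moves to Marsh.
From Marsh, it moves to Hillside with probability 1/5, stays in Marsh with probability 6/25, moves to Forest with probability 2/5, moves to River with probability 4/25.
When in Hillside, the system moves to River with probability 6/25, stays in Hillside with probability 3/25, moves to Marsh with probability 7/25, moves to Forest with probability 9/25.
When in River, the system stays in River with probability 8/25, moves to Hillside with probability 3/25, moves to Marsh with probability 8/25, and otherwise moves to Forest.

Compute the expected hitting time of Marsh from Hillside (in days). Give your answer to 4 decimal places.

3.6993

Let t(s) be the expected number of days to first reach Marsh from state s, with t(Marsh) = 0. Conditioning on the first day:
t(Forest) = 1 + 0.12·t(Forest) + 0.36·t(Hillside) + 0.32·t(River)
t(Hillside) = 1 + 0.36·t(Forest) + 0.12·t(Hillside) + 0.24·t(River)
t(River) = 1 + 0.24·t(Forest) + 0.12·t(Hillside) + 0.32·t(River)
Solving: t(Forest) = 3.9257, t(Hillside) = 3.6993, t(River) = 3.5090.
Expected days from Hillside to Marsh: 3.6993.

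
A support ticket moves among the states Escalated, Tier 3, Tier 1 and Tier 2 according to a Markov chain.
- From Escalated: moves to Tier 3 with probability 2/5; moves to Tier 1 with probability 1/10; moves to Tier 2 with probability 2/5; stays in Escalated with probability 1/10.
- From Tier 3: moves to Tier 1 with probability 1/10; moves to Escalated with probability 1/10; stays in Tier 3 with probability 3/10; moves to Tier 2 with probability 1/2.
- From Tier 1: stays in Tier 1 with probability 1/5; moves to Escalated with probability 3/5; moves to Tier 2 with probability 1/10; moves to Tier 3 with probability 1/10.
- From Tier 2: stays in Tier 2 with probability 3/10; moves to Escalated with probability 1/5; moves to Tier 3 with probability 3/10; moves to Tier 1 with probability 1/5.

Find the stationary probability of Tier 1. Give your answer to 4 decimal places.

Let the stationary distribution be π with π = πP and π_1 + π_2 + π_3 + π_4 = 1.
π_1 = 0.1·π_1 + 0.1·π_2 + 0.6·π_3 + 0.2·π_4
π_2 = 0.4·π_1 + 0.3·π_2 + 0.1·π_3 + 0.3·π_4
π_3 = 0.1·π_1 + 0.1·π_2 + 0.2·π_3 + 0.2·π_4
Solving with the normalization constraint gives π = (0.2099, 0.2910, 0.1499, 0.3492).
So the stationary probability of Tier 1 is 0.1499.

0.1499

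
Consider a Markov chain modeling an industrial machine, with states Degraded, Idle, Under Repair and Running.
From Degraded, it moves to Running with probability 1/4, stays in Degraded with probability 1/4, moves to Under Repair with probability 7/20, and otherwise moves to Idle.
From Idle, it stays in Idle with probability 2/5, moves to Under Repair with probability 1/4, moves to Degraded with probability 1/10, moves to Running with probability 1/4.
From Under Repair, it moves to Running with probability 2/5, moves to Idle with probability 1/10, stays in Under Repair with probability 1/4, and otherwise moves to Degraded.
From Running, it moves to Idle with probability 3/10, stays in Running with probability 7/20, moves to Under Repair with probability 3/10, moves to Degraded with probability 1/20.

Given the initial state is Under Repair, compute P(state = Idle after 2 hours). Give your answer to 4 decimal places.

Propagate the distribution vector 2 hours from Under Repair.
After 0 hours: (0.0000, 0.0000, 1.0000, 0.0000)
After 1 hour: (0.2500, 0.1000, 0.2500, 0.4000)
After 2 hours: (0.1550, 0.2225, 0.2950, 0.3275)
P(in Idle after 2 hours) = 0.2225

0.2225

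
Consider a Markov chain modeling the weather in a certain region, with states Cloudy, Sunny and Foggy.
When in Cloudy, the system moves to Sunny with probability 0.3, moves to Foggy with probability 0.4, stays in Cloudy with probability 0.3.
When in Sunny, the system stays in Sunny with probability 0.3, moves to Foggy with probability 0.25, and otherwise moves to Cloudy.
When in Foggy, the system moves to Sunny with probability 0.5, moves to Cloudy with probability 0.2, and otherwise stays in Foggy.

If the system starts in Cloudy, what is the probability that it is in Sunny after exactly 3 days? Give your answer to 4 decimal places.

0.3630

Propagate the distribution vector 3 days from Cloudy.
After 0 days: (1.0000, 0.0000, 0.0000)
After 1 day: (0.3000, 0.3000, 0.4000)
After 2 days: (0.3050, 0.3800, 0.3150)
After 3 days: (0.3255, 0.3630, 0.3115)
P(in Sunny after 3 days) = 0.3630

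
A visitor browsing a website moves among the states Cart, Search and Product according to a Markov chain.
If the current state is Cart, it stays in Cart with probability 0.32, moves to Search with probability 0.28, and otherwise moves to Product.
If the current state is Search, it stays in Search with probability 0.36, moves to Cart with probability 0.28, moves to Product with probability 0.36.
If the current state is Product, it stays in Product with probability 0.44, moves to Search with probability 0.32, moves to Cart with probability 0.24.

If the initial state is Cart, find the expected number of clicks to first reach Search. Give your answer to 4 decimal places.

Let t(s) be the expected number of clicks to first reach Search from state s, with t(Search) = 0. Conditioning on the first click:
t(Cart) = 1 + 0.32·t(Cart) + 0.4·t(Product)
t(Product) = 1 + 0.24·t(Cart) + 0.44·t(Product)
Solving: t(Cart) = 3.3708, t(Product) = 3.2303.
Expected clicks from Cart to Search: 3.3708.

3.3708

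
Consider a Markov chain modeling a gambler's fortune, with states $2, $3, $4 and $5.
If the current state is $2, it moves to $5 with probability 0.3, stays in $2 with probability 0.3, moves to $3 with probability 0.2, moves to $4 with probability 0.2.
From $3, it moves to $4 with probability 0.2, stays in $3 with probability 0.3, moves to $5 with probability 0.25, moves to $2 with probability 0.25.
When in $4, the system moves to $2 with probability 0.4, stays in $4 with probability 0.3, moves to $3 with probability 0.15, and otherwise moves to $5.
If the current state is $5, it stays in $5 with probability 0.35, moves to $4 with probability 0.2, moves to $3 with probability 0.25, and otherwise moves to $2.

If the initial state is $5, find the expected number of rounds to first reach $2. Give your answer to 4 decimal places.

3.8997

Let t(s) be the expected number of rounds to first reach $2 from state s, with t($2) = 0. Conditioning on the first round:
t($3) = 1 + 0.3·t($3) + 0.2·t($4) + 0.25·t($5)
t($4) = 1 + 0.15·t($3) + 0.3·t($4) + 0.15·t($5)
t($5) = 1 + 0.25·t($3) + 0.2·t($4) + 0.35·t($5)
Solving: t($3) = 3.6944, t($4) = 3.0559, t($5) = 3.8997.
Expected rounds from $5 to $2: 3.8997.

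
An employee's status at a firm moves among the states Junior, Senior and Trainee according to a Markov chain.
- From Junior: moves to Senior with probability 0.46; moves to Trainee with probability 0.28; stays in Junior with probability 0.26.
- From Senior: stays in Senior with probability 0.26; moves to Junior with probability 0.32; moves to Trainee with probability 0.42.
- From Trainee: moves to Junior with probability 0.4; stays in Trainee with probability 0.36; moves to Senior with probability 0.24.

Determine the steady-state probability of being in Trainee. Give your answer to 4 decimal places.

0.3528

Let the stationary distribution be π with π = πP and π_1 + π_2 + π_3 = 1.
π_1 = 0.26·π_1 + 0.32·π_2 + 0.4·π_3
π_2 = 0.46·π_1 + 0.26·π_2 + 0.24·π_3
Solving with the normalization constraint gives π = (0.3285, 0.3186, 0.3528).
So the stationary probability of Trainee is 0.3528.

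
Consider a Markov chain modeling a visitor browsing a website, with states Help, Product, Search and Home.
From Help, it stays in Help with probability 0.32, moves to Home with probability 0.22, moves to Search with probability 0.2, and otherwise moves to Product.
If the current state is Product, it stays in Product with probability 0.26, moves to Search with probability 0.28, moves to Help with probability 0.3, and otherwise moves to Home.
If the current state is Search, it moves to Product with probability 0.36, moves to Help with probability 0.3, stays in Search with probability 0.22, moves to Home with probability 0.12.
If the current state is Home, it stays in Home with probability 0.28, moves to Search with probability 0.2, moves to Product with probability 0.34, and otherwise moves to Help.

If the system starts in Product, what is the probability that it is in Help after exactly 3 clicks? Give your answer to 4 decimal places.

Propagate the distribution vector 3 clicks from Product.
After 0 clicks: (0.0000, 1.0000, 0.0000, 0.0000)
After 1 click: (0.3000, 0.2600, 0.2800, 0.1600)
After 2 clicks: (0.2868, 0.3008, 0.2264, 0.1860)
After 3 clicks: (0.2834, 0.2975, 0.2286, 0.1905)
P(in Help after 3 clicks) = 0.2834

0.2834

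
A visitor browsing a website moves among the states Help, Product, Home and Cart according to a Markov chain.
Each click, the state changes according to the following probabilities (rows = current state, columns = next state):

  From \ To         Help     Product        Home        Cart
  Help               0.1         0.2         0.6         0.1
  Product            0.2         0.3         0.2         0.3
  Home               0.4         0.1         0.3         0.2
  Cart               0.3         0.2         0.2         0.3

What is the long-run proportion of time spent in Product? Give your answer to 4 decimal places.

Let the stationary distribution be π with π = πP and π_1 + π_2 + π_3 + π_4 = 1.
π_1 = 0.1·π_1 + 0.2·π_2 + 0.4·π_3 + 0.3·π_4
π_2 = 0.2·π_1 + 0.3·π_2 + 0.1·π_3 + 0.2·π_4
π_3 = 0.6·π_1 + 0.2·π_2 + 0.3·π_3 + 0.2·π_4
Solving with the normalization constraint gives π = (0.2629, 0.1845, 0.3391, 0.2135).
So the stationary probability of Product is 0.1845.

0.1845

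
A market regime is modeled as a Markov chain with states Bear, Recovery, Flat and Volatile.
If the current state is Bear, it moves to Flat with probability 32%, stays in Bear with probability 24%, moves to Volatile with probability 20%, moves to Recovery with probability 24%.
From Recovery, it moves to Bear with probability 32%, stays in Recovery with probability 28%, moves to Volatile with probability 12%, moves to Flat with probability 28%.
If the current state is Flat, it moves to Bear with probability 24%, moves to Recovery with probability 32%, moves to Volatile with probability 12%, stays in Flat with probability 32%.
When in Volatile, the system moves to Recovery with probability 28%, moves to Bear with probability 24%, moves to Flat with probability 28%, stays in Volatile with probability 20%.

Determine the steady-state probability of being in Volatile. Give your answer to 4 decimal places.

Let the stationary distribution be π with π = πP and π_1 + π_2 + π_3 + π_4 = 1.
π_1 = 0.24·π_1 + 0.32·π_2 + 0.24·π_3 + 0.24·π_4
π_2 = 0.24·π_1 + 0.28·π_2 + 0.32·π_3 + 0.28·π_4
π_3 = 0.32·π_1 + 0.28·π_2 + 0.32·π_3 + 0.28·π_4
Solving with the normalization constraint gives π = (0.2625, 0.2816, 0.3026, 0.1533).
So the stationary probability of Volatile is 0.1533.

0.1533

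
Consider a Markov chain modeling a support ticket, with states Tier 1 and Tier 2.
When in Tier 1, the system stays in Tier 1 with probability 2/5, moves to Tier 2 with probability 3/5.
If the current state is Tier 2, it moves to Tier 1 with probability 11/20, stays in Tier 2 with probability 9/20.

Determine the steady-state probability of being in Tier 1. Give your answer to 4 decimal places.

Let the stationary distribution be π with π = πP and π_1 + π_2 = 1.
π_1 = 0.4·π_1 + 0.55·π_2
Solving with the normalization constraint gives π = (0.4783, 0.5217).
So the stationary probability of Tier 1 is 0.4783.

0.4783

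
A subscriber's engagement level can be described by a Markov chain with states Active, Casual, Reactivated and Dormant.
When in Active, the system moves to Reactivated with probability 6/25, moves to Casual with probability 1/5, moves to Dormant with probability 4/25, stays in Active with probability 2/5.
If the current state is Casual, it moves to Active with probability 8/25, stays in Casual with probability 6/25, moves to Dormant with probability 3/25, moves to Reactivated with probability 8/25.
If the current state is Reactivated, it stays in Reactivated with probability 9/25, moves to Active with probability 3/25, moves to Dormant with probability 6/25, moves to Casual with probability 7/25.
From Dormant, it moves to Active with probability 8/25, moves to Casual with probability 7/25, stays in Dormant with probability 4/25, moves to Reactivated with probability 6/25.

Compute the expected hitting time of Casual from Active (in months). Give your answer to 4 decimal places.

Let t(s) be the expected number of months to first reach Casual from state s, with t(Casual) = 0. Conditioning on the first month:
t(Active) = 1 + 0.4·t(Active) + 0.24·t(Reactivated) + 0.16·t(Dormant)
t(Reactivated) = 1 + 0.12·t(Active) + 0.36·t(Reactivated) + 0.24·t(Dormant)
t(Dormant) = 1 + 0.32·t(Active) + 0.24·t(Reactivated) + 0.16·t(Dormant)
Solving: t(Active) = 4.2308, t(Reactivated) = 3.8154, t(Dormant) = 3.8923.
Expected months from Active to Casual: 4.2308.

4.2308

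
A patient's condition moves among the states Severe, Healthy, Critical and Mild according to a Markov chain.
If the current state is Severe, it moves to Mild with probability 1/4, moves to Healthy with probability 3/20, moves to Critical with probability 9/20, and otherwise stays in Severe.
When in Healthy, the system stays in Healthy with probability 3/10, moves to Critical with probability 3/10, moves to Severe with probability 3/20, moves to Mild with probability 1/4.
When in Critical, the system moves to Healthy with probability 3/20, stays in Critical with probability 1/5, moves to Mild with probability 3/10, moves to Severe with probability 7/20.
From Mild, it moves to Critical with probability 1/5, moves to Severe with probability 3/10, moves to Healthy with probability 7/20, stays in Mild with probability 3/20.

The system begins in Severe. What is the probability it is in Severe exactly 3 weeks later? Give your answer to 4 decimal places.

Propagate the distribution vector 3 weeks from Severe.
After 0 weeks: (1.0000, 0.0000, 0.0000, 0.0000)
After 1 week: (0.1500, 0.1500, 0.4500, 0.2500)
After 2 weeks: (0.2775, 0.2225, 0.2525, 0.2475)
After 3 weeks: (0.2376, 0.2329, 0.2916, 0.2379)
P(in Severe after 3 weeks) = 0.2376

0.2376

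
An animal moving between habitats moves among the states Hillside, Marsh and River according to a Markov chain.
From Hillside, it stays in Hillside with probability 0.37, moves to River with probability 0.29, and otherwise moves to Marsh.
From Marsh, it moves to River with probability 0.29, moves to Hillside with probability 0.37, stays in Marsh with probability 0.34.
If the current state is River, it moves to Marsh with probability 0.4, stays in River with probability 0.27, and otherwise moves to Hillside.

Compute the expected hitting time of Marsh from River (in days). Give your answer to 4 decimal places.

2.6359

Let t(s) be the expected number of days to first reach Marsh from state s, with t(Marsh) = 0. Conditioning on the first day:
t(Hillside) = 1 + 0.37·t(Hillside) + 0.29·t(River)
t(River) = 1 + 0.33·t(Hillside) + 0.27·t(River)
Solving: t(Hillside) = 2.8007, t(River) = 2.6359.
Expected days from River to Marsh: 2.6359.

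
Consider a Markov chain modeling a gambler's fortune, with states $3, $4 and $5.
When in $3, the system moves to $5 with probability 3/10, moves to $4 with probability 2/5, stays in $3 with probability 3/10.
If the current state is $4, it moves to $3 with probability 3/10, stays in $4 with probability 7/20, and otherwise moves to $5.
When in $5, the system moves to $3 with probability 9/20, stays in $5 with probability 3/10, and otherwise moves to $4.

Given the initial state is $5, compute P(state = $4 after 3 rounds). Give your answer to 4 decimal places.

0.3360

Propagate the distribution vector 3 rounds from $5.
After 0 rounds: (0.0000, 0.0000, 1.0000)
After 1 round: (0.4500, 0.2500, 0.3000)
After 2 rounds: (0.3450, 0.3425, 0.3125)
After 3 rounds: (0.3469, 0.3360, 0.3171)
P(in $4 after 3 rounds) = 0.3360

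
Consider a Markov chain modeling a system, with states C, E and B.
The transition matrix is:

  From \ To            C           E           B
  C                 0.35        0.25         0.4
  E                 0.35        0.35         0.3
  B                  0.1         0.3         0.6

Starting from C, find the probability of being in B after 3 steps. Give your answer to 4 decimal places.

Propagate the distribution vector 3 steps from C.
After 0 steps: (1.0000, 0.0000, 0.0000)
After 1 step: (0.3500, 0.2500, 0.4000)
After 2 steps: (0.2500, 0.2950, 0.4550)
After 3 steps: (0.2363, 0.3023, 0.4615)
P(in B after 3 steps) = 0.4615

0.4615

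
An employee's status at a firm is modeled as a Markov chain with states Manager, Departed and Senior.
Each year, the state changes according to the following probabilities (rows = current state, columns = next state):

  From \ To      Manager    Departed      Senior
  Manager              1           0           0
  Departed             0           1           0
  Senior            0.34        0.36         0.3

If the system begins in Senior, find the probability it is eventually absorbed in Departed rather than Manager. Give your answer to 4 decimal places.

0.5143

Let h(s) be the probability of absorption at Departed starting from transient state s. Then h(Departed) = 1 and h(Manager) = 0. By first-step analysis:
h(Senior) = 0.34·0 + 0.36·1 + 0.3·h(Senior)
Solving: h(Senior) = 0.5143.
Starting from Senior, the probability is 0.5143.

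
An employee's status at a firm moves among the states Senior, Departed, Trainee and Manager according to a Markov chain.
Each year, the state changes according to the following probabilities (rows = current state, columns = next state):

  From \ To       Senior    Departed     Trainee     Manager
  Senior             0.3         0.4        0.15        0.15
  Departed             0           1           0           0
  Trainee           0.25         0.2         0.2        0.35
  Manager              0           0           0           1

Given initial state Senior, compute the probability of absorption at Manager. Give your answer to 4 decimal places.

0.3301

Let h(s) be the probability of absorption at Manager starting from transient state s. Then h(Manager) = 1 and h(Departed) = 0. By first-step analysis:
h(Senior) = 0.3·h(Senior) + 0.4·0 + 0.15·h(Trainee) + 0.15·1
h(Trainee) = 0.25·h(Senior) + 0.2·0 + 0.2·h(Trainee) + 0.35·1
Solving: h(Senior) = 0.3301, h(Trainee) = 0.5407.
Starting from Senior, the probability is 0.3301.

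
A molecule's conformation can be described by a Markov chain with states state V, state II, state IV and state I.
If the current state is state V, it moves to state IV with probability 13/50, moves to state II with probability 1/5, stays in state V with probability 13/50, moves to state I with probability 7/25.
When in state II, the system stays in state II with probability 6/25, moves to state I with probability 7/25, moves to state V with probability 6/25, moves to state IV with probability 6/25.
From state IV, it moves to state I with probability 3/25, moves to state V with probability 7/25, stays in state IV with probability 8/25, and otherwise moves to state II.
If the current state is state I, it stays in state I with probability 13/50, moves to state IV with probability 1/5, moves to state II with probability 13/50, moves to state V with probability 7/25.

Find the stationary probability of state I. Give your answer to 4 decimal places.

0.2343

Let the stationary distribution be π with π = πP and π_1 + π_2 + π_3 + π_4 = 1.
π_1 = 0.26·π_1 + 0.24·π_2 + 0.28·π_3 + 0.28·π_4
π_2 = 0.2·π_1 + 0.24·π_2 + 0.28·π_3 + 0.26·π_4
π_3 = 0.26·π_1 + 0.24·π_2 + 0.32·π_3 + 0.2·π_4
Solving with the normalization constraint gives π = (0.2649, 0.2443, 0.2564, 0.2343).
So the stationary probability of state I is 0.2343.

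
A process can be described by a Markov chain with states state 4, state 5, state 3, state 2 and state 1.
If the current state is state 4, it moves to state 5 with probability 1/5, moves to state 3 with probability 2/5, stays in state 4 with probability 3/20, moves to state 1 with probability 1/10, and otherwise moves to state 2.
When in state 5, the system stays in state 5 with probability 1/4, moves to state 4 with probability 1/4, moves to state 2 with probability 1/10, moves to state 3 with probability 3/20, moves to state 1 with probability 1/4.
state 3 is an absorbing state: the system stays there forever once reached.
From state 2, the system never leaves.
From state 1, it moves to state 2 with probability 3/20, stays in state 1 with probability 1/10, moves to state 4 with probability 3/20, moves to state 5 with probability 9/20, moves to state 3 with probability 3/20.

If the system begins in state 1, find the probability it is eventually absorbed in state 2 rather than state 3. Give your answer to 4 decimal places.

0.4047

Let h(s) be the probability of absorption at state 2 starting from transient state s. Then h(state 2) = 1 and h(state 3) = 0. By first-step analysis:
h(state 4) = 0.15·h(state 4) + 0.2·h(state 5) + 0.4·0 + 0.15·1 + 0.1·h(state 1)
h(state 5) = 0.25·h(state 4) + 0.25·h(state 5) + 0.15·0 + 0.1·1 + 0.25·h(state 1)
h(state 1) = 0.15·h(state 4) + 0.45·h(state 5) + 0.15·0 + 0.15·1 + 0.1·h(state 1)
Solving: h(state 4) = 0.3116, h(state 5) = 0.3721, h(state 1) = 0.4047.
Starting from state 1, the probability is 0.4047.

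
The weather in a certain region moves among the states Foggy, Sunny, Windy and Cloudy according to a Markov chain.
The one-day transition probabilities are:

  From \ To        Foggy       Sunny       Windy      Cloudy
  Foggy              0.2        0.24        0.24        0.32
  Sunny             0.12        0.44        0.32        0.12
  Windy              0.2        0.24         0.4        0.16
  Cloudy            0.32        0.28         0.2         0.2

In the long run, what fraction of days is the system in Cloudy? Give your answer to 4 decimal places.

0.1867

Let the stationary distribution be π with π = πP and π_1 + π_2 + π_3 + π_4 = 1.
π_1 = 0.2·π_1 + 0.12·π_2 + 0.2·π_3 + 0.32·π_4
π_2 = 0.24·π_1 + 0.44·π_2 + 0.24·π_3 + 0.28·π_4
π_3 = 0.24·π_1 + 0.32·π_2 + 0.4·π_3 + 0.2·π_4
Solving with the normalization constraint gives π = (0.1977, 0.3093, 0.3063, 0.1867).
So the stationary probability of Cloudy is 0.1867.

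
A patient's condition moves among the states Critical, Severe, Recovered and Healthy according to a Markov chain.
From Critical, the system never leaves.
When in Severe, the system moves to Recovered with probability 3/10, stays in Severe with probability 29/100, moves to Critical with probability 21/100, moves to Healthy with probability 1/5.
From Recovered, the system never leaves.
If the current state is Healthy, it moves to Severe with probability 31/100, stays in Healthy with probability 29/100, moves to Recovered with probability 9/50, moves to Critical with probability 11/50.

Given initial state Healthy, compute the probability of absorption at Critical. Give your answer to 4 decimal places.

Let h(s) be the probability of absorption at Critical starting from transient state s. Then h(Critical) = 1 and h(Recovered) = 0. By first-step analysis:
h(Severe) = 0.21·1 + 0.29·h(Severe) + 0.3·0 + 0.2·h(Healthy)
h(Healthy) = 0.22·1 + 0.31·h(Severe) + 0.18·0 + 0.29·h(Healthy)
Solving: h(Severe) = 0.4368, h(Healthy) = 0.5006.
Starting from Healthy, the probability is 0.5006.

0.5006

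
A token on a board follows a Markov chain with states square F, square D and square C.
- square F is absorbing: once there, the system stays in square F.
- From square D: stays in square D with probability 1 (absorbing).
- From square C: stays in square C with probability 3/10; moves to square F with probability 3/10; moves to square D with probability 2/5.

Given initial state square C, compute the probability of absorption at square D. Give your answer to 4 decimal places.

0.5714

Let h(s) be the probability of absorption at square D starting from transient state s. Then h(square D) = 1 and h(square F) = 0. By first-step analysis:
h(square C) = 0.3·0 + 0.4·1 + 0.3·h(square C)
Solving: h(square C) = 0.5714.
Starting from square C, the probability is 0.5714.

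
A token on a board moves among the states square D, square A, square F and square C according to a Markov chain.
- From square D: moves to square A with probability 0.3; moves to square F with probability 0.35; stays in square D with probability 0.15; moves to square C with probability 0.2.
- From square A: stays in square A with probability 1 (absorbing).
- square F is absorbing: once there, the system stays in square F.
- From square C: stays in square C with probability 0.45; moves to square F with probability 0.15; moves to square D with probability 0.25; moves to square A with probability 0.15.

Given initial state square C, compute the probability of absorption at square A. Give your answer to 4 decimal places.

Let h(s) be the probability of absorption at square A starting from transient state s. Then h(square A) = 1 and h(square F) = 0. By first-step analysis:
h(square D) = 0.15·h(square D) + 0.3·1 + 0.35·0 + 0.2·h(square C)
h(square C) = 0.25·h(square D) + 0.15·1 + 0.15·0 + 0.45·h(square C)
Solving: h(square D) = 0.4671, h(square C) = 0.4850.
Starting from square C, the probability is 0.4850.

0.4850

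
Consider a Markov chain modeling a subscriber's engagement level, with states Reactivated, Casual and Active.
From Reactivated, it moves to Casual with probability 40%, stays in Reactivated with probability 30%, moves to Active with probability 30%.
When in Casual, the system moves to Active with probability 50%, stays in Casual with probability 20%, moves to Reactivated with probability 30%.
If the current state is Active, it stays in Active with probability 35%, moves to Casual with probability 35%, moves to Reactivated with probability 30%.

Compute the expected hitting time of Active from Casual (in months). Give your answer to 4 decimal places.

Let t(s) be the expected number of months to first reach Active from state s, with t(Active) = 0. Conditioning on the first month:
t(Reactivated) = 1 + 0.3·t(Reactivated) + 0.4·t(Casual)
t(Casual) = 1 + 0.3·t(Reactivated) + 0.2·t(Casual)
Solving: t(Reactivated) = 2.7273, t(Casual) = 2.2727.
Expected months from Casual to Active: 2.2727.

2.2727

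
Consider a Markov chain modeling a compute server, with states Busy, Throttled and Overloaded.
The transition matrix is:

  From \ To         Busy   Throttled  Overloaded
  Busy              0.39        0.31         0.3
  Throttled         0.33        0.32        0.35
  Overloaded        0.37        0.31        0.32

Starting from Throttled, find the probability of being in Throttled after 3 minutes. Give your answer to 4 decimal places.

0.3131

Propagate the distribution vector 3 minutes from Throttled.
After 0 minutes: (0.0000, 1.0000, 0.0000)
After 1 minute: (0.3300, 0.3200, 0.3500)
After 2 minutes: (0.3638, 0.3132, 0.3230)
After 3 minutes: (0.3647, 0.3131, 0.3221)
P(in Throttled after 3 minutes) = 0.3131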